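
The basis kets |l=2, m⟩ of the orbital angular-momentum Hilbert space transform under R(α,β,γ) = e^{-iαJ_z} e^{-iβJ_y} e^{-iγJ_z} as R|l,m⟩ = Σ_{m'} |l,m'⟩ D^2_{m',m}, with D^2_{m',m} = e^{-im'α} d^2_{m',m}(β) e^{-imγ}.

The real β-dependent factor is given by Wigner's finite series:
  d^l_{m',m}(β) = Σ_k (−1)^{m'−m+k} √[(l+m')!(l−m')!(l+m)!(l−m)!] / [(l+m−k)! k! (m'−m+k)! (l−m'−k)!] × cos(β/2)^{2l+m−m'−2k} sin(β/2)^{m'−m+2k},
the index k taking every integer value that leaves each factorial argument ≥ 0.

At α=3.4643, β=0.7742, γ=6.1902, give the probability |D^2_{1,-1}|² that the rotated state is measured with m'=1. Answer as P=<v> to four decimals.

Split into d^2_{1,-1}(β=0.7742) × two z-phases.
Half-angle: c=0.926008, s=0.377505. N=√(6·1·1·6)=6.000000
k: max(0,(-1)−(1))=0 … min(2+(-1),2−(1))=1
  k=0: (−1)^2·6.0000/(2)·0.9260^2·0.3775^2 = +0.366602
  k=1: (−1)^3·6.0000/(6)·0.9260^0·0.3775^4 = -0.020309
d^2_{1,-1}(0.7742) = +0.366602 -0.020309 = +0.346293
|D^2_{1,-1}|² = |d^2_{1,-1}(β)|² = (+0.346293)² = 0.119919 (the z-rotation phases have unit modulus)

P=0.1199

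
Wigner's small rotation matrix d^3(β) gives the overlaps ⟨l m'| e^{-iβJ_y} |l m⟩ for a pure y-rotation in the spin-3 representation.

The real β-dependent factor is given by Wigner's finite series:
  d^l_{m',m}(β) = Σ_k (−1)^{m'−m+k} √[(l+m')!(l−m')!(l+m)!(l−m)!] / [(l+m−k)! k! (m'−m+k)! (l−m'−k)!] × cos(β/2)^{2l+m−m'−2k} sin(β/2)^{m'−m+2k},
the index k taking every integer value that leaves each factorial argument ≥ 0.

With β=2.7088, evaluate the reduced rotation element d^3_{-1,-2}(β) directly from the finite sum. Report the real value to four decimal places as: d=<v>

d=0.0569

d^3_{-1,-2}(β=2.7088) via Wigner's sum:
c=cos(2.7088/2)=0.214711, s=sin(2.7088/2)=0.976678; N=√[2·24·1·120]=75.894664
k: max(0,(-2)−(-1))=0 … min(3+(-2),3−(-1))=1
  k=0: (−1)^1·75.8947/(24)·0.2147^5·0.9767^1 = -0.001409
  k=1: (−1)^2·75.8947/(12)·0.2147^3·0.9767^3 = +0.058324
d^3_{-1,-2}(2.7088) = -0.001409 +0.058324 = +0.056915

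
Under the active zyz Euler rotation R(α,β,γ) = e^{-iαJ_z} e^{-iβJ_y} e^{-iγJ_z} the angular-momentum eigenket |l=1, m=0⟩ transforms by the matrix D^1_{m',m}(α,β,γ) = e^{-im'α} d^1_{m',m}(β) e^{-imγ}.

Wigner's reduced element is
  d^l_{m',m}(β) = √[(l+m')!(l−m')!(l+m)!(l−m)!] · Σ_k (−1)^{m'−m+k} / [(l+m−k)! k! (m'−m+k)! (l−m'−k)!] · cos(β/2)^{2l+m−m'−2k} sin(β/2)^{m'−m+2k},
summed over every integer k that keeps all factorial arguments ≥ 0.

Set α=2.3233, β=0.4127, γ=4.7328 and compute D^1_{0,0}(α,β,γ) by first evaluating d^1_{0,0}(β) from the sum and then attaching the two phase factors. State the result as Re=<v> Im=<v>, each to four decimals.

Split into d^1_{0,0}(β=0.4127) × two z-phases.
Half-angle: c=0.978785, s=0.204889. N=√(1·1·1·1)=1.000000
The bounds max(0,m−m')=0 and min(l+m,l−m')=1 give 2 terms
  k=0: (−1)^0·1.0000/(1)·0.9788^2·0.2049^0 = +0.958021
  k=1: (−1)^1·1.0000/(1)·0.9788^0·0.2049^2 = -0.041979
d^1_{0,0}(0.4127) = +0.958021 -0.041979 = +0.916041
Attach z-rotation phases: D = e^{-i(0)(2.3233)}·(+0.916041)·e^{-i(0)(4.7328)} = +0.916041+0.000000i

Re=0.9160 Im=0.0000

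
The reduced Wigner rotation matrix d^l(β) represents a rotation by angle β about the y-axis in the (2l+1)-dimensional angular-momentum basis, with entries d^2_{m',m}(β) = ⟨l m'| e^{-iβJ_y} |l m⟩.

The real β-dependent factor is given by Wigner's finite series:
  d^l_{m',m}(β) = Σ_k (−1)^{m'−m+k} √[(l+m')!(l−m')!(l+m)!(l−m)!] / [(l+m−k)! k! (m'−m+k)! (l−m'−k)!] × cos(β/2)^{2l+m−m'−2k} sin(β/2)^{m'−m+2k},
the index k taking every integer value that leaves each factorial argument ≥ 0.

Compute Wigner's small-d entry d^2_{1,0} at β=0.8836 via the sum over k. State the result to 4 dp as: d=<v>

d=-0.6006

d^2_{1,0}(β=0.8836) via Wigner's sum:
With c≡cos(β/2)=0.903984 and s≡sin(β/2)=0.427567, N=[6·1·2·2]^{1/2}=4.898979
k: max(0,(0)−(1))=0 … min(2+(0),2−(1))=1
  k=0: (−1)^1·4.8990/(2)·0.9040^3·0.4276^1 = -0.773681
  k=1: (−1)^2·4.8990/(2)·0.9040^1·0.4276^3 = +0.173081
d^2_{1,0}(0.8836) = -0.773681 +0.173081 = -0.600599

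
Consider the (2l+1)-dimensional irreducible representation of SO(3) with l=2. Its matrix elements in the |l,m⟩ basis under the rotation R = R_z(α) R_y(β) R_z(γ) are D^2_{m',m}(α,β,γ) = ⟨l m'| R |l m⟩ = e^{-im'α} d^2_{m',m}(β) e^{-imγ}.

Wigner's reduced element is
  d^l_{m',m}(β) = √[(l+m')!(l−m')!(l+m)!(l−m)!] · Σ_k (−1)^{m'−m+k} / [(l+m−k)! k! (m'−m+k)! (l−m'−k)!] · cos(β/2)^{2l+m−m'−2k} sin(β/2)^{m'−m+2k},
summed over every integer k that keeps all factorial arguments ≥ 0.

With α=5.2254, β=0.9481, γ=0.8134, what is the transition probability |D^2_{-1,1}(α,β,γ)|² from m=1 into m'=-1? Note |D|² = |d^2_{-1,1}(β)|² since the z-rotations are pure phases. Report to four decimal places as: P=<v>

First d^2_{-1,1}(β=0.9481), then the phase factors e^{-i(-1)α} and e^{-i(1)γ}:
Half-angle: c=0.889727, s=0.456493. N=√(1·6·6·1)=6.000000
k∈{2,3} keeps every argument non-negative
  k=2: (−1)^0·6.0000/(2)·0.8897^2·0.4565^2 = +0.494884
  k=3: (−1)^1·6.0000/(6)·0.8897^0·0.4565^4 = -0.043425
d^2_{-1,1}(0.9481) = +0.494884 -0.043425 = +0.451459
|D^2_{-1,1}|² = |d^2_{-1,1}(β)|² = (+0.451459)² = 0.203816 (the z-rotation phases have unit modulus)

P=0.2038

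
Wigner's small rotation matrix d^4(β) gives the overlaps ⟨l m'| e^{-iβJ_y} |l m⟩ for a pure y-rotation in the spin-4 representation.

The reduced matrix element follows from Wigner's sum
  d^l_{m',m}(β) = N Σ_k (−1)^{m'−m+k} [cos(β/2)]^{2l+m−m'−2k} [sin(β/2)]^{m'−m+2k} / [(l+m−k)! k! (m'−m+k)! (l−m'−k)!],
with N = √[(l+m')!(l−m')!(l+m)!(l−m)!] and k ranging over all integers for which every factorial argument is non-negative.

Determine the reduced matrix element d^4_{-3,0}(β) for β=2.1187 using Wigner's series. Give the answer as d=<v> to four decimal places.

d^4_{-3,0}(β=2.1187) via Wigner's sum:
c=cos(2.1187/2)=0.489439, s=sin(2.1187/2)=0.872038; N=√[1·5040·24·24]=1703.830978
Admissible k: 3..4 (factorial args all ≥0)
  k=3: (−1)^0·1703.8310/(144)·0.4894^5·0.8720^3 = +0.220375
  k=4: (−1)^1·1703.8310/(144)·0.4894^3·0.8720^5 = -0.699577
d^4_{-3,0}(2.1187) = +0.220375 -0.699577 = -0.479202

d=-0.4792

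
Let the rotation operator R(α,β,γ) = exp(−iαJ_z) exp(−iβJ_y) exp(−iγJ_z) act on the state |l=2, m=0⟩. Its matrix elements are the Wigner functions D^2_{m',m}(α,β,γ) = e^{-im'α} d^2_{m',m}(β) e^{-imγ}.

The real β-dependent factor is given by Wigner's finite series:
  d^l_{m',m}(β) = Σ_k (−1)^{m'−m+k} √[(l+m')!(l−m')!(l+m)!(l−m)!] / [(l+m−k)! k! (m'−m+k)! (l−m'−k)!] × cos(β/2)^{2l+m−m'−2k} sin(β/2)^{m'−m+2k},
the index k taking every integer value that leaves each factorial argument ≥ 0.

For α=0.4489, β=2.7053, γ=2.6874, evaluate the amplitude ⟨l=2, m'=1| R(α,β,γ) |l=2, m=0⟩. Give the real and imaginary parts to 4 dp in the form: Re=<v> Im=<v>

Re=0.4226 Im=-0.2036

First d^2_{1,0}(β=2.7053), then the phase factors e^{-i(1)α} and e^{-i(0)γ}:
c=cos(2.7053/2)=0.216420, s=sin(2.7053/2)=0.976300; N=√[6·1·2·2]=4.898979
k: max(0,(0)−(1))=0 … min(2+(0),2−(1))=1
  k=0: (−1)^1·4.8990/(2)·0.2164^3·0.9763^1 = -0.024241
  k=1: (−1)^2·4.8990/(2)·0.2164^1·0.9763^3 = +0.493314
d^2_{1,0}(2.7053) = -0.024241 +0.493314 = +0.469073
Phases: e^{-i·(1)·0.4489}=+0.900925-0.433975i, e^{-i·(0)·2.6874}=+1.000000+0.000000i ⇒ D=+0.422600-0.203566i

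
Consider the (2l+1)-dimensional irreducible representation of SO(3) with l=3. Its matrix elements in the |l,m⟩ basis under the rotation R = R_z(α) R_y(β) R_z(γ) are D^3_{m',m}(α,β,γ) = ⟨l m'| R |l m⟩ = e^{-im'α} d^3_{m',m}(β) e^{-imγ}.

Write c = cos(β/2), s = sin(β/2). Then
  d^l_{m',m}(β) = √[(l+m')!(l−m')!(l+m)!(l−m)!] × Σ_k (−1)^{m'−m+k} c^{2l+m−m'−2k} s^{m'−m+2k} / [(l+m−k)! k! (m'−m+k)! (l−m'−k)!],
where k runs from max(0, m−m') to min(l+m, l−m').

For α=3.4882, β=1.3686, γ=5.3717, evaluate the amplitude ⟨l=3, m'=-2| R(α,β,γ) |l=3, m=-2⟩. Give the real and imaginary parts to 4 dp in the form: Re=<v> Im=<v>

First d^3_{-2,-2}(β=1.3686), then the phase factors e^{-i(-2)α} and e^{-i(-2)γ}:
With c≡cos(β/2)=0.774862 and s≡sin(β/2)=0.632131, N=[1·120·1·120]^{1/2}=120.000000
k: max(0,(-2)−(-2))=0 … min(3+(-2),3−(-2))=1
  k=0: (−1)^0·120.0000/(120)·0.7749^6·0.6321^0 = +0.216444
  k=1: (−1)^1·120.0000/(24)·0.7749^4·0.6321^2 = -0.720246
d^3_{-2,-2}(1.3686) = +0.216444 -0.720246 = -0.503802
Phases: e^{-i·(-2)·3.4882}=+0.769196+0.639013i, e^{-i·(-2)·5.3717}=-0.249510-0.968372i ⇒ D=-0.215063+0.455592i

Re=-0.2151 Im=0.4556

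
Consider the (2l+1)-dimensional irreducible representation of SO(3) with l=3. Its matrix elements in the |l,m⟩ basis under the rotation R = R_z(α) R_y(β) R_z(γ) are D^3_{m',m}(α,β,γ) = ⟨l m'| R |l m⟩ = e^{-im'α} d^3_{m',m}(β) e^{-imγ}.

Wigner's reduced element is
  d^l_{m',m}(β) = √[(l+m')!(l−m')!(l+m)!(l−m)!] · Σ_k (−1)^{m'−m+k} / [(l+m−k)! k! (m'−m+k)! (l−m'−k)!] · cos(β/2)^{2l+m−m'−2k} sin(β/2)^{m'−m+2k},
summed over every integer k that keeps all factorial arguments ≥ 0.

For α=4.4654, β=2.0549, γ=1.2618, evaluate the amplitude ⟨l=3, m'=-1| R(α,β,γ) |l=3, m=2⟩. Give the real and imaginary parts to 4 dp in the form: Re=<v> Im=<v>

First d^3_{-1,2}(β=2.0549), then the phase factors e^{-i(-1)α} and e^{-i(2)γ}:
With c≡cos(β/2)=0.517003 and s≡sin(β/2)=0.855983, N=[2·24·120·1]^{1/2}=75.894664
k∈{3,4} keeps every argument non-negative
  k=3: (−1)^0·75.8947/(12)·0.5170^3·0.8560^3 = +0.548158
  k=4: (−1)^1·75.8947/(24)·0.5170^1·0.8560^5 = -0.751312
d^3_{-1,2}(2.0549) = +0.548158 -0.751312 = -0.203153
Phases: e^{-i·(-1)·4.4654}=-0.244485-0.969653i, e^{-i·(2)·1.2618}=-0.815043-0.579400i ⇒ D=+0.073653-0.189332i

Re=0.0737 Im=-0.1893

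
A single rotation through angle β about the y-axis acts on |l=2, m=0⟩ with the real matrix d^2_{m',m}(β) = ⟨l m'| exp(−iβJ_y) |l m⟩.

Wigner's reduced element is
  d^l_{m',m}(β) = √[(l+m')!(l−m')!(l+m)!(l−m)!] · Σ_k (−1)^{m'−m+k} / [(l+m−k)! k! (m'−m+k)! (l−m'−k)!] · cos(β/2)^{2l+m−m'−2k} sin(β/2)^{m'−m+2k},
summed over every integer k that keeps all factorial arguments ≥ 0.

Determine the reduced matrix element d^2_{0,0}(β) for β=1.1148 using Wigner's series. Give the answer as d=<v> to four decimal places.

d^2_{0,0}(β=1.1148) via Wigner's sum:
c=cos(1.1148/2)=0.848633, s=sin(1.1148/2)=0.528982; N=√[2·2·2·2]=4.000000
k: max(0,(0)−(0))=0 … min(2+(0),2−(0))=2
  k=0: (−1)^0·4.0000/(4)·0.8486^4·0.5290^0 = +0.518657
  k=1: (−1)^1·4.0000/(1)·0.8486^2·0.5290^2 = -0.806086
  k=2: (−1)^2·4.0000/(4)·0.8486^0·0.5290^4 = +0.078300
d^2_{0,0}(1.1148) = +0.518657 -0.806086 +0.078300 = -0.209128

d=-0.2091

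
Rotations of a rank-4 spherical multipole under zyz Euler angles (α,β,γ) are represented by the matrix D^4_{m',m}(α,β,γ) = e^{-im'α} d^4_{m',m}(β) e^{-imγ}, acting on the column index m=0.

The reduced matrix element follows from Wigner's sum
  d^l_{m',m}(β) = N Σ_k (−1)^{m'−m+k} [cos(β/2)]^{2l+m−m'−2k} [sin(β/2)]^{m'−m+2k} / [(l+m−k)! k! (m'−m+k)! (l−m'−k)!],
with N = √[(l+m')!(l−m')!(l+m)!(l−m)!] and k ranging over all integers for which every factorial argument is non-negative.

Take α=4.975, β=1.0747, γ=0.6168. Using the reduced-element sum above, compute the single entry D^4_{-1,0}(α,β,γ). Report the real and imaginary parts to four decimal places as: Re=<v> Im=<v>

D^4_{-1,0}(4.975,1.0747,0.6168) = e^{-i·-1·4.975}·d^4_{-1,0}(1.0747)·e^{-i·0·0.6168}. Compute d first:
Half-angle: c=0.859068, s=0.511861. N=√(6·120·24·24)=643.987578
The bounds max(0,m−m')=1 and min(l+m,l−m')=4 give 4 terms
  k=1: (−1)^0·643.9876/(144)·0.8591^7·0.5119^1 = +0.790425
  k=2: (−1)^1·643.9876/(24)·0.8591^5·0.5119^3 = -1.683686
  k=3: (−1)^2·643.9876/(24)·0.8591^3·0.5119^5 = +0.597737
  k=4: (−1)^3·643.9876/(144)·0.8591^1·0.5119^7 = -0.035368
d^4_{-1,0}(1.0747) = +0.790425 -1.683686 +0.597737 -0.035368 = -0.330892
Attach z-rotation phases: D = e^{-i(-1)(4.975)}·(-0.330892)·e^{-i(0)(0.6168)} = -0.085900+0.319547i

Re=-0.0859 Im=0.3195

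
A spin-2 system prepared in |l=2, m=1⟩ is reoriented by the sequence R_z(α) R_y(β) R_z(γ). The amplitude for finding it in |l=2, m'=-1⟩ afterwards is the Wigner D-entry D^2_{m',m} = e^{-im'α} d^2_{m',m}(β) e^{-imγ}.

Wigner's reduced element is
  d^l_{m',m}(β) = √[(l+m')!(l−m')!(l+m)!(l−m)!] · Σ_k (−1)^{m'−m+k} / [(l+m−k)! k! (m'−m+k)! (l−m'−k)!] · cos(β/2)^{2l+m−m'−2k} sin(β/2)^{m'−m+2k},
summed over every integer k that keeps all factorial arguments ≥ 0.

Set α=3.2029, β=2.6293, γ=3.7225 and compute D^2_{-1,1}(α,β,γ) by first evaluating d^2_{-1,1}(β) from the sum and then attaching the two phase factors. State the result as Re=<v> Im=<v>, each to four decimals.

D^2_{-1,1}(3.2029,2.6293,3.7225) = e^{-i·-1·3.2029}·d^2_{-1,1}(2.6293)·e^{-i·1·3.7225}. Compute d first:
Half-angle: c=0.253355, s=0.967374. N=√(1·6·6·1)=6.000000
k: max(0,(1)−(-1))=2 … min(2+(1),2−(-1))=3
  k=2: (−1)^0·6.0000/(2)·0.2534^2·0.9674^2 = +0.180205
  k=3: (−1)^1·6.0000/(6)·0.2534^0·0.9674^4 = -0.875743
d^2_{-1,1}(2.6293) = +0.180205 -0.875743 = -0.695538
D = (-0.998121-0.061269i)·(-0.695538)·(-0.835965+0.548783i) = -0.603740+0.345358i

Re=-0.6037 Im=0.3454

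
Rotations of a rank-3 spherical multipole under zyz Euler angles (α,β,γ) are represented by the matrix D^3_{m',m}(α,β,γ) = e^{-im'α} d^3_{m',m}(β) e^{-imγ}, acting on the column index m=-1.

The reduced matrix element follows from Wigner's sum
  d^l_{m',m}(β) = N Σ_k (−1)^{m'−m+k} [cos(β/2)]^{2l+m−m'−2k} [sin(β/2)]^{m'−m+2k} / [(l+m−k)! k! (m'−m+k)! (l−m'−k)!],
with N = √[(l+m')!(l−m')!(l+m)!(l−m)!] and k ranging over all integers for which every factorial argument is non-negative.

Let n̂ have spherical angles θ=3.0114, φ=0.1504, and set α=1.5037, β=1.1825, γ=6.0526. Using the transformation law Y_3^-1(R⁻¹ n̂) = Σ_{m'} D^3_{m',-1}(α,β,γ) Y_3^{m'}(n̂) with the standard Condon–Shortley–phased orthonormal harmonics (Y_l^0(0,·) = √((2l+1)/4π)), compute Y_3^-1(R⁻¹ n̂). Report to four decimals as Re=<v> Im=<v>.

Re=-0.1174 Im=0.0112

Need the full column D^3_{m',-1} for m'=−3..3 at α=1.5037, β=1.1825, γ=6.0526.
cos(β/2)=0.830245, sin(β/2)=0.557399
d^3_{-3,-1}: single k=2 term ⇒ +0.571745;  D = -0.239318-0.519249i
d^3_{-2,-1}: k∈[1..2] ⇒ +0.695339 -0.626826 = +0.068513;  D = -0.064005+0.024441i
d^3_{-1,-1}: k∈[0..2] ⇒ +0.327519 -1.180992 +0.399235 = -0.454238;  D = -0.133230-0.434260i
d^3_{0,-1}: k∈[0..2] ⇒ -0.761706 +1.029981 -0.154749 = +0.113526;  D = +0.110521-0.025946i
d^3_{1,-1}: k∈[0..2] ⇒ +0.885744 -0.532314 +0.029992 = +0.383422;  D = -0.062406-0.378309i
d^3_{2,-1}: k∈[0..1] ⇒ -0.626826 +0.141266 = -0.485560;  D = +0.483306-0.046732i
d^3_{3,-1}: single k=0 term ⇒ +0.257705;  D = +0.007549+0.257595i
Y_3^{m'}(θ=3.0114,φ=0.1504) and Σ D·Y over m':
  (-0.2393-0.5192i)·(+0.0008-0.0004i)  (-0.0640+0.0244i)·(-0.0163+0.0051i)  (-0.1332-0.4343i)·(+0.1624-0.0246i)  (+0.1105-0.0259i)·(-0.7089+0.0000i)  (-0.0624-0.3783i)·(-0.1624-0.0246i)  (+0.4833-0.0467i)·(-0.0163-0.0051i)  (+0.0075+0.2576i)·(-0.0008-0.0004i)
Y_3^-1(R⁻¹ n̂) = -0.117357+0.011167i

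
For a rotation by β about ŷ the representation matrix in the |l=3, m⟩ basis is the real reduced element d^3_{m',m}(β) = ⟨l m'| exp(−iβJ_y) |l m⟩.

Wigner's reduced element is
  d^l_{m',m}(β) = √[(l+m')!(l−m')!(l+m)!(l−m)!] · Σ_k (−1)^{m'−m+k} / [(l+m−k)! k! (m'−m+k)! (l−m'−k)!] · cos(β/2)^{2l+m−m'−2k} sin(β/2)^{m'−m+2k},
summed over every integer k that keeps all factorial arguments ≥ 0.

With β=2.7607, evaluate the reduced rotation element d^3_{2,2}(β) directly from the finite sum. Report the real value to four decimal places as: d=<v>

d=-0.0061

d^3_{2,2}(β=2.7607) via Wigner's sum:
c=cos(2.7607/2)=0.189297, s=sin(2.7607/2)=0.981920; N=√[120·1·120·1]=120.000000
k∈{0,1} keeps every argument non-negative
  k=0: (−1)^0·120.0000/(120)·0.1893^6·0.9819^0 = +0.000046
  k=1: (−1)^1·120.0000/(24)·0.1893^4·0.9819^2 = -0.006190
d^3_{2,2}(2.7607) = +0.000046 -0.006190 = -0.006144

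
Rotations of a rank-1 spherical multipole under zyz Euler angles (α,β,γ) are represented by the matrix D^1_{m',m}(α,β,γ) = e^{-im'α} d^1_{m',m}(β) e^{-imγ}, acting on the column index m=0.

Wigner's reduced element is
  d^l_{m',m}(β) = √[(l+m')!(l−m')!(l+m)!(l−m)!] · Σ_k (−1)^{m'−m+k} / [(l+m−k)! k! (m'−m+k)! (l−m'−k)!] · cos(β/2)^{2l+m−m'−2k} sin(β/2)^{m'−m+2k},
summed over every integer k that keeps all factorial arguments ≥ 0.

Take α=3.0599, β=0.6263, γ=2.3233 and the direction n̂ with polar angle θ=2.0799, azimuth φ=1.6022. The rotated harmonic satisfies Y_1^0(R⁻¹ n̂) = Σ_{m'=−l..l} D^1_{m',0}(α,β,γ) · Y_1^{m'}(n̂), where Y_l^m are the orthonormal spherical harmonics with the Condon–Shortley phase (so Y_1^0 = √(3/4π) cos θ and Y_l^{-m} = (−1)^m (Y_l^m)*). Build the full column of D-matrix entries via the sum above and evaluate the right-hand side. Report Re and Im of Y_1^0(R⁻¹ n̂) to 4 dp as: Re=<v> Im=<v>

Need the full column D^1_{m',0} for m'=−1..1 at α=3.0599, β=0.6263, γ=2.3233.
cos(β/2)=0.951368, sin(β/2)=0.308057
d^1_{-1,0}: single k=1 term ⇒ +0.414471;  D = -0.413089+0.033822i
d^1_{0,0}: k∈[0..1] ⇒ +0.905101 -0.094899 = +0.810202;  D = +0.810202+0.000000i
d^1_{1,0}: single k=0 term ⇒ -0.414471;  D = +0.413089+0.033822i
Y_1^{m'}(θ=2.0799,φ=1.6022) and Σ D·Y over m':
  (-0.4131+0.0338i)·(-0.0095-0.3015i)  (+0.8102+0.0000i)·(-0.2381+0.0000i)  (+0.4131+0.0338i)·(+0.0095-0.3015i)
Y_1^0(R⁻¹ n̂) = -0.164721+0.000000i

Re=-0.1647 Im=0.0000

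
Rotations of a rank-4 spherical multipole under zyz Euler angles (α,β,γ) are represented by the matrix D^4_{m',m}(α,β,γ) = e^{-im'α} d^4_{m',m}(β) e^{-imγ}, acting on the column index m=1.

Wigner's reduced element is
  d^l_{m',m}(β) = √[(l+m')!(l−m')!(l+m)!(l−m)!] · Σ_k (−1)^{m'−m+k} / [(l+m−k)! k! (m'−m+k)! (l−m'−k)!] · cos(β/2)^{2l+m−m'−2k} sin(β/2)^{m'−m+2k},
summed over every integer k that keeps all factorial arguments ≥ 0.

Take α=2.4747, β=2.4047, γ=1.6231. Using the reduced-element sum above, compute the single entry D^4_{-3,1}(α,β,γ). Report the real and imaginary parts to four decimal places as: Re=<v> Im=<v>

Re=-0.4519 Im=0.2365

D^4_{-3,1}(2.4747,2.4047,1.6231) = e^{-i·-3·2.4747}·d^4_{-3,1}(2.4047)·e^{-i·1·1.6231}. Compute d first:
Half-angle: c=0.360166, s=0.932888. N=√(1·5040·120·6)=1904.940944
Admissible k: 4..5 (factorial args all ≥0)
  k=4: (−1)^0·1904.9409/(144)·0.3602^4·0.9329^4 = +0.168597
  k=5: (−1)^1·1904.9409/(240)·0.3602^2·0.9329^6 = -0.678663
d^4_{-3,1}(2.4047) = +0.168597 -0.678663 = -0.510066
Attach z-rotation phases: D = e^{-i(-3)(2.4747)}·(-0.510066)·e^{-i(1)(1.6231)} = -0.451910+0.236526i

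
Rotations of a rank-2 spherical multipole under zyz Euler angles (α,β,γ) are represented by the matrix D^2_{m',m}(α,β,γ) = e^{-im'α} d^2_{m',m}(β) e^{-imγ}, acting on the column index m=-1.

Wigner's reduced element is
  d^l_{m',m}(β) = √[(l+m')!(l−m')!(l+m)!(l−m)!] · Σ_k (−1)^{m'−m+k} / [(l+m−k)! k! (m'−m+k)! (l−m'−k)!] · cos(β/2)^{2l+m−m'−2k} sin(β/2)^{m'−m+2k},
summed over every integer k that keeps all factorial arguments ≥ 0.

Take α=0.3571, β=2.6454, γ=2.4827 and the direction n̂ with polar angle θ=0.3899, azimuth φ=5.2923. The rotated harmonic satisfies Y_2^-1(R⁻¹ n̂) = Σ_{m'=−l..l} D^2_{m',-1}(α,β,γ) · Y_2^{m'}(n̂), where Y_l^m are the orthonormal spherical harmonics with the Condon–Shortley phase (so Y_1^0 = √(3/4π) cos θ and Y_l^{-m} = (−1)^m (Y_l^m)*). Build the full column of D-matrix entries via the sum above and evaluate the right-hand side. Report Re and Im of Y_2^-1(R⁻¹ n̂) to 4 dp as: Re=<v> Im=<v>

Re=-0.1073 Im=0.3632

Need the full column D^2_{m',-1} for m'=−2..2 at α=0.3571, β=2.6454, γ=2.4827.
cos(β/2)=0.245559, sin(β/2)=0.969382
d^2_{-2,-1}: single k=1 term ⇒ +0.028707;  D = -0.028663-0.001587i
d^2_{-1,-1}: k∈[0..1] ⇒ +0.003636 -0.169990 = -0.166354;  D = +0.158835-0.049446i
d^2_{0,-1}: k∈[0..1] ⇒ -0.035159 +0.547918 = +0.512759;  D = -0.405424+0.313933i
d^2_{1,-1}: k∈[0..1] ⇒ +0.169990 -0.883038 = -0.713048;  D = +0.375617-0.606093i
d^2_{2,-1}: single k=0 term ⇒ -0.447374;  D = +0.087872-0.438659i
Y_2^{m'}(θ=0.3899,φ=5.2923) and Σ D·Y over m':
  (-0.0287-0.0016i)·(-0.0223+0.0512i)  (+0.1588-0.0494i)·(+0.1488+0.2272i)  (-0.4054+0.3139i)·(+0.4941+0.0000i)  (+0.3756-0.6061i)·(-0.1488+0.2272i)  (+0.0879-0.4387i)·(-0.0223-0.0512i)
Y_2^-1(R⁻¹ n̂) = -0.107319+0.363234i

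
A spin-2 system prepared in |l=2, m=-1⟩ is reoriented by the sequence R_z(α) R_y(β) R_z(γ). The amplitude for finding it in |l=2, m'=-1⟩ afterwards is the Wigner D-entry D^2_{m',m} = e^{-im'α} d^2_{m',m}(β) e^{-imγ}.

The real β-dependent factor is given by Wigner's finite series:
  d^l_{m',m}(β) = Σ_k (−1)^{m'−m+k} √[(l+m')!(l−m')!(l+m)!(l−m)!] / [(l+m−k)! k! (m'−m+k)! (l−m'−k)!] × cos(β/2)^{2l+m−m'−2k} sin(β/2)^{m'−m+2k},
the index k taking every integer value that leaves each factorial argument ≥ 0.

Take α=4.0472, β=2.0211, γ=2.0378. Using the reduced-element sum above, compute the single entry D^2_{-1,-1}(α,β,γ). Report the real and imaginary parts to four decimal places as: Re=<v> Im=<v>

Re=-0.5178 Im=0.1040

D^2_{-1,-1}(4.0472,2.0211,2.0378) = e^{-i·-1·4.0472}·d^2_{-1,-1}(2.0211)·e^{-i·-1·2.0378}. Compute d first:
c=cos(2.0211/2)=0.531395, s=sin(2.0211/2)=0.847124; N=√[1·6·1·6]=6.000000
k: max(0,(-1)−(-1))=0 … min(2+(-1),2−(-1))=1
  k=0: (−1)^0·6.0000/(6)·0.5314^4·0.8471^0 = +0.079739
  k=1: (−1)^1·6.0000/(2)·0.5314^2·0.8471^2 = -0.607925
d^2_{-1,-1}(2.0211) = +0.079739 -0.607925 = -0.528187
Phases: e^{-i·(-1)·4.0472}=-0.617208-0.786800i, e^{-i·(-1)·2.0378}=-0.450213+0.892921i ⇒ D=-0.517848+0.103995i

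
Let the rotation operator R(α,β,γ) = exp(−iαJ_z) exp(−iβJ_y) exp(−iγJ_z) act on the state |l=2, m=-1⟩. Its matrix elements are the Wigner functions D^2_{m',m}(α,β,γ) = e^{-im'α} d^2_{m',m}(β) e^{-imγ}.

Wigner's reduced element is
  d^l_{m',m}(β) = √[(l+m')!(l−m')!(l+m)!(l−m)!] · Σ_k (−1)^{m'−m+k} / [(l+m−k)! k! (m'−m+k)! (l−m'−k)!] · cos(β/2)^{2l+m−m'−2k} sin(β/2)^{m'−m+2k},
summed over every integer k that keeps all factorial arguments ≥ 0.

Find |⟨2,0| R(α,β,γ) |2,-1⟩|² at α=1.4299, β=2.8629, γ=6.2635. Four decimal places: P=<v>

Split into d^2_{0,-1}(β=2.8629) × two z-phases.
Half-angle: c=0.138896, s=0.990307. N=√(2·2·1·6)=4.898979
k: max(0,(-1)−(0))=0 … min(2+(-1),2−(0))=1
  k=0: (−1)^1·4.8990/(2)·0.1389^3·0.9903^1 = -0.006500
  k=1: (−1)^2·4.8990/(2)·0.1389^1·0.9903^3 = +0.330426
d^2_{0,-1}(2.8629) = -0.006500 +0.330426 = +0.323926
|D^2_{0,-1}|² = |d^2_{0,-1}(β)|² = (+0.323926)² = 0.104928 (the z-rotation phases have unit modulus)

P=0.1049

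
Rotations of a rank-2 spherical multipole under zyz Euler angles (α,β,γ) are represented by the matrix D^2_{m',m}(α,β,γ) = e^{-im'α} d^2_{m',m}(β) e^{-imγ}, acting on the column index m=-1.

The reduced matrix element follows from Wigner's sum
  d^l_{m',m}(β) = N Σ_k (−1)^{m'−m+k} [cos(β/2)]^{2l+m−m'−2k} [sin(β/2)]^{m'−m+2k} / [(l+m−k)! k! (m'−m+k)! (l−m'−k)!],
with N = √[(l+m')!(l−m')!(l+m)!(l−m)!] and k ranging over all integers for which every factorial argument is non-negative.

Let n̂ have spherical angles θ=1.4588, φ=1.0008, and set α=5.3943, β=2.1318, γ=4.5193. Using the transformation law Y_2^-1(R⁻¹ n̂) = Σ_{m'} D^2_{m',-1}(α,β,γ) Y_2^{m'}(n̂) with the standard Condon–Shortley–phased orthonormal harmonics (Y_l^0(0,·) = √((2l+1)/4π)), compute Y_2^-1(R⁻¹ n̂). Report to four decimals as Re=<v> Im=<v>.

Need the full column D^2_{m',-1} for m'=−2..2 at α=5.3943, β=2.1318, γ=4.5193.
cos(β/2)=0.483717, sin(β/2)=0.875225
d^2_{-2,-1}: single k=1 term ⇒ +0.198117;  D = -0.182473+0.077162i
d^2_{-1,-1}: k∈[0..1] ⇒ +0.054748 -0.537703 = -0.482956;  D = +0.426395+0.226789i
d^2_{0,-1}: k∈[0..1] ⇒ -0.242643 +0.794375 = +0.551731;  D = -0.105872-0.541478i
d^2_{1,-1}: k∈[0..1] ⇒ +0.537703 -0.586784 = -0.049081;  D = -0.031461+0.037672i
d^2_{2,-1}: single k=0 term ⇒ -0.648604;  D = -0.648542-0.009006i
Y_2^{m'}(θ=1.4588,φ=1.0008) and Σ D·Y over m':
  (-0.1825+0.0772i)·(-0.1593-0.3466i)  (+0.4264+0.2268i)·(+0.0463-0.0722i)  (-0.1059-0.5415i)·(-0.3036+0.0000i)  (-0.0315+0.0377i)·(-0.0463-0.0722i)  (-0.6485-0.0090i)·(-0.1593+0.3466i)
Y_2^-1(R⁻¹ n̂) = +0.234684-0.027789i

Re=0.2347 Im=-0.0278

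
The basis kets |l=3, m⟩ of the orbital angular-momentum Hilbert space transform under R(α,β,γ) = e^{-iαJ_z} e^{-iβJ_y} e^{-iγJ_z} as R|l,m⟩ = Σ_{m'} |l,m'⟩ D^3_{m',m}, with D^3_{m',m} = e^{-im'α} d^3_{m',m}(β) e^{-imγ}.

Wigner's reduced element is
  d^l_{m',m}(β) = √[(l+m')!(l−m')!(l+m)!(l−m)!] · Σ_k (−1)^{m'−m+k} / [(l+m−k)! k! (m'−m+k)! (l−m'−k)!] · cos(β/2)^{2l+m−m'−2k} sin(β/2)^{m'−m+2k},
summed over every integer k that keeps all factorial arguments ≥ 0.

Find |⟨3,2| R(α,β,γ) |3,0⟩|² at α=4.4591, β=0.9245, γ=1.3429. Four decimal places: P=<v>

P=0.2762

D^3_{2,0}(4.4591,0.9245,1.3429) = e^{-i·2·4.4591}·d^3_{2,0}(0.9245)·e^{-i·0·1.3429}. Compute d first:
c=cos(0.9245/2)=0.895051, s=sin(0.9245/2)=0.445963; N=√[120·1·6·6]=65.726707
k∈{0,1} keeps every argument non-negative
  k=0: (−1)^2·65.7267/(12)·0.8951^4·0.4460^2 = +0.699118
  k=1: (−1)^3·65.7267/(12)·0.8951^2·0.4460^4 = -0.173561
d^3_{2,0}(0.9245) = +0.699118 -0.173561 = +0.525557
|D^3_{2,0}|² = |d^3_{2,0}(β)|² = (+0.525557)² = 0.276210 (the z-rotation phases have unit modulus)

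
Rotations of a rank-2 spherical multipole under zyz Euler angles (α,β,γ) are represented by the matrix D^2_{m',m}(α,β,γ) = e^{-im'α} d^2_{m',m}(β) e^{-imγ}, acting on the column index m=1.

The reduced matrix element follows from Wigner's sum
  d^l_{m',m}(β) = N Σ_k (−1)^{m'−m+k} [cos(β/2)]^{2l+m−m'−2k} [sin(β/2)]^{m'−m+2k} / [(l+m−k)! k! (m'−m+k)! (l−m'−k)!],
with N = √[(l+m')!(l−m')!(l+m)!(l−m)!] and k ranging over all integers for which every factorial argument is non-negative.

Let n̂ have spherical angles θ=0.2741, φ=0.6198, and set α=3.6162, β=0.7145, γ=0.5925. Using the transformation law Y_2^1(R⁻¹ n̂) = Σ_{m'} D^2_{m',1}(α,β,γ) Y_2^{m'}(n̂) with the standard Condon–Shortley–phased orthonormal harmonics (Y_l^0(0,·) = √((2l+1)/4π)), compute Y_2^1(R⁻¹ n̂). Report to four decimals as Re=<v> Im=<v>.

Need the full column D^2_{m',1} for m'=−2..2 at α=3.6162, β=0.7145, γ=0.5925.
cos(β/2)=0.936862, sin(β/2)=0.349699
d^2_{-2,1}: single k=3 term ⇒ +0.080129;  D = +0.075085+0.027981i
d^2_{-1,1}: k∈[2..3] ⇒ +0.322004 -0.014955 = +0.307050;  D = -0.304918+0.036115i
d^2_{0,1}: k∈[1..2] ⇒ +0.704364 -0.098138 = +0.606227;  D = +0.502893-0.338539i
d^2_{1,1}: k∈[0..1] ⇒ +0.770376 -0.322004 = +0.448371;  D = -0.216411+0.392687i
d^2_{2,1}: single k=0 term ⇒ -0.575111;  D = -0.016723+0.574868i
Y_2^{m'}(θ=0.2741,φ=0.6198) and Σ D·Y over m':
  (+0.0751+0.0280i)·(+0.0092-0.0268i)  (-0.3049+0.0361i)·(+0.1639-0.1169i)  (+0.5029-0.3385i)·(+0.5615+0.0000i)  (-0.2164+0.3927i)·(-0.1639-0.1169i)  (-0.0167+0.5749i)·(+0.0092+0.0268i)
Y_2^1(R⁻¹ n̂) = +0.303893-0.184453i

Re=0.3039 Im=-0.1845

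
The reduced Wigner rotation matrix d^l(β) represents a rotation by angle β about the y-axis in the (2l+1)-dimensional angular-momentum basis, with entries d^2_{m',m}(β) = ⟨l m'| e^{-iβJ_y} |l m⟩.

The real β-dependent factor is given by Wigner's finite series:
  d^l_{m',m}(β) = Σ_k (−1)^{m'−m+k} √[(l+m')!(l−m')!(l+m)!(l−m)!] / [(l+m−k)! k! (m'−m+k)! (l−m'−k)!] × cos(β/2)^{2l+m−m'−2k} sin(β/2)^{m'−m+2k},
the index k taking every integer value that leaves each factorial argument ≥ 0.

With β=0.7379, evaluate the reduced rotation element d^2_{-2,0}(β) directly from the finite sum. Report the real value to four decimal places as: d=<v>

d=0.2771

d^2_{-2,0}(β=0.7379) via Wigner's sum:
With c≡cos(β/2)=0.932707 and s≡sin(β/2)=0.360636, N=[1·24·2·2]^{1/2}=9.797959
k∈{2} keeps every argument non-negative
  k=2: (−1)^0·9.7980/(4)·0.9327^2·0.3606^2 = +0.277143
d^2_{-2,0}(0.7379) = +0.277143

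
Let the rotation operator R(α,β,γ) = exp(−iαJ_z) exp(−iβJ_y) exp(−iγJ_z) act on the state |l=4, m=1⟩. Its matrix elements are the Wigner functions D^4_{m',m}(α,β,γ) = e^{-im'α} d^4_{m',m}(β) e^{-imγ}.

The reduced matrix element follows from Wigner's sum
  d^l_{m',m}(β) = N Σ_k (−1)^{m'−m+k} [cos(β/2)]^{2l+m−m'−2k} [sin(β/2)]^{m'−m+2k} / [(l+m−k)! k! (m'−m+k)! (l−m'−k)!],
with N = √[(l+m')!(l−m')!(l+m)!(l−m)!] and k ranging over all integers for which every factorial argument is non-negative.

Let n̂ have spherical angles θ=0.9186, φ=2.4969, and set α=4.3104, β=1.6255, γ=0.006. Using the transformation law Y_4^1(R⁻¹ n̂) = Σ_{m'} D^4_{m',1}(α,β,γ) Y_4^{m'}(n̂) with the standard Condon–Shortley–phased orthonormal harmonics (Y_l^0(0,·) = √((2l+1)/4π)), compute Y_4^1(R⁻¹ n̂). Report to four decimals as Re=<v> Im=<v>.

Re=0.1684 Im=0.2155

Need the full column D^4_{m',1} for m'=−4..4 at α=4.3104, β=1.6255, γ=0.006.
cos(β/2)=0.687504, sin(β/2)=0.726181
d^4_{-4,1}: single k=5 term ⇒ +0.491069;  D = -0.021188-0.490612i
d^4_{-3,1}: k∈[4..5] ⇒ +0.821861 -0.550159 = +0.271702;  D = +0.254397+0.095416i
d^4_{-2,1}: k∈[3..5] ⇒ +0.831812 -1.392051 +0.310616 = -0.249623;  D = +0.172119-0.180795i
d^4_{-1,1}: k∈[2..5] ⇒ +0.556853 -1.863806 +1.039703 -0.077332 = -0.344581;  D = +0.136717+0.316298i
d^4_{0,1}: k∈[1..4] ⇒ +0.235769 -1.578252 +1.760820 -0.327418 = +0.090919;  D = +0.090918-0.000546i
d^4_{1,1}: k∈[0..3] ⇒ +0.049912 -0.835280 +1.863806 -0.693136 = +0.385302;  D = -0.148619+0.355486i
d^4_{2,1}: k∈[0..2] ⇒ -0.223670 +1.247718 -0.928034 = +0.096014;  D = -0.067033-0.068741i
d^4_{3,1}: k∈[0..1] ⇒ +0.441989 -0.821861 = -0.379873;  D = -0.354052+0.137662i
d^4_{4,1}: single k=0 term ⇒ -0.440153;  D = +0.013713-0.439940i
Y_4^{m'}(θ=0.9186,φ=2.4969) and Σ D·Y over m':
  (-0.0212-0.4906i)·(-0.1493+0.0942i)  (+0.2544+0.0954i)·(+0.1355-0.3565i)  (+0.1721-0.1808i)·(+0.0926+0.3204i)  (+0.1367+0.3163i)·(+0.0769+0.0578i)  (+0.0909-0.0005i)·(-0.3493+0.0000i)  (-0.1486+0.3555i)·(-0.0769+0.0578i)  (-0.0670-0.0687i)·(+0.0926-0.3204i)  (-0.3541+0.1377i)·(-0.1355-0.3565i)  (+0.0137-0.4399i)·(-0.1493-0.0942i)
Y_4^1(R⁻¹ n̂) = +0.168418+0.215467i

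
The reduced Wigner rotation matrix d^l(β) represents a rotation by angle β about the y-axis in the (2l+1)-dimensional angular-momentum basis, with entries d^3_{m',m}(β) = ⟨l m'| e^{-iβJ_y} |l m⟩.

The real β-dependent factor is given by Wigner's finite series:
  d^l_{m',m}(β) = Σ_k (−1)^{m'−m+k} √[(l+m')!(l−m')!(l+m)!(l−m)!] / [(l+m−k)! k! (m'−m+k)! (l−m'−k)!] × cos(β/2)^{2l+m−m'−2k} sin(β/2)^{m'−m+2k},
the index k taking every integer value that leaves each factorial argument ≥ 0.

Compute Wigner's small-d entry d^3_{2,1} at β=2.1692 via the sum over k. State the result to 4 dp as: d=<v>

d^3_{2,1}(β=2.1692) via Wigner's sum:
c=cos(2.1692/2)=0.467266, s=sin(2.1692/2)=0.884117; N=√[120·1·24·2]=75.894664
Admissible k: 0..1 (factorial args all ≥0)
  k=0: (−1)^1·75.8947/(24)·0.4673^5·0.8841^1 = -0.062278
  k=1: (−1)^2·75.8947/(12)·0.4673^3·0.8841^3 = +0.445915
d^3_{2,1}(2.1692) = -0.062278 +0.445915 = +0.383637

d=0.3836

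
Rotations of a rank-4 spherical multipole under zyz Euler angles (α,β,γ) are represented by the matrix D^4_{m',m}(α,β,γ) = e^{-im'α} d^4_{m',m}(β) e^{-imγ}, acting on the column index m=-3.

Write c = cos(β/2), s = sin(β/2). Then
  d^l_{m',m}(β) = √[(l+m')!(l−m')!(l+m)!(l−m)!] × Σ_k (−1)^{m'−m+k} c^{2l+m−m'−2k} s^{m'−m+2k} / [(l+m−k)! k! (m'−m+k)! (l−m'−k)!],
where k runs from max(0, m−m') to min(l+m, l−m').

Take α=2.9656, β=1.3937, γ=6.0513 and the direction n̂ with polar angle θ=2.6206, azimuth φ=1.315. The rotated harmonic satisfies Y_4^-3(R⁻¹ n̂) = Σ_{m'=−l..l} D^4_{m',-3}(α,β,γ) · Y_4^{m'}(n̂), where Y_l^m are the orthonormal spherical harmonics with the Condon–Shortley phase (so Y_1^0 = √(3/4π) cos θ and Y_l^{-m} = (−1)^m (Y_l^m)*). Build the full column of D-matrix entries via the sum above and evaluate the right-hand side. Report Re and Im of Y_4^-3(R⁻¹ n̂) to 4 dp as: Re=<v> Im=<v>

Re=-0.1421 Im=-0.1770

Need the full column D^4_{m',-3} for m'=−4..4 at α=2.9656, β=1.3937, γ=6.0513.
cos(β/2)=0.766868, sin(β/2)=0.641805
d^4_{-4,-3}: single k=1 term ⇒ +0.283134;  D = +0.048228-0.278996i
d^4_{-3,-3}: k∈[0..1] ⇒ +0.119609 -0.586445 = -0.466836;  D = +0.158832-0.438985i
d^4_{-2,-3}: k∈[0..1] ⇒ -0.374550 +0.787041 = +0.412490;  D = +0.206087-0.357319i
d^4_{-1,-3}: k∈[0..1] ⇒ +0.664966 -0.776272 = -0.111306;  D = +0.071633-0.085192i
d^4_{0,-3}: k∈[0..1] ⇒ -0.829614 +0.581088 = -0.248526;  D = -0.190777+0.159278i
d^4_{1,-3}: k∈[0..1] ⇒ +0.776272 -0.326235 = +0.450037;  D = -0.390626+0.223483i
d^4_{2,-3}: k∈[0..1] ⇒ -0.551268 +0.128709 = -0.422560;  D = -0.397850+0.142379i
d^4_{3,-3}: k∈[0..1] ⇒ +0.287712 -0.028789 = +0.258923;  D = -0.255292+0.043213i
d^4_{4,-3}: single k=0 term ⇒ -0.097294;  D = -0.097291-0.000809i
Y_4^{m'}(θ=2.6206,φ=1.315) and Σ D·Y over m':
  (+0.0482-0.2790i)·(+0.0141+0.0232i)  (+0.1588-0.4390i)·(+0.0929-0.0963i)  (+0.2061-0.3573i)·(-0.3083-0.1731i)  (+0.0716-0.0852i)·(-0.1171+0.4477i)  (-0.1908+0.1593i)·(+0.0252+0.0000i)  (-0.3906+0.2235i)·(+0.1171+0.4477i)  (-0.3979+0.1424i)·(-0.3083+0.1731i)  (-0.2553+0.0432i)·(-0.0929-0.0963i)  (-0.0973-0.0008i)·(+0.0141-0.0232i)
Y_4^-3(R⁻¹ n̂) = -0.142103-0.177027i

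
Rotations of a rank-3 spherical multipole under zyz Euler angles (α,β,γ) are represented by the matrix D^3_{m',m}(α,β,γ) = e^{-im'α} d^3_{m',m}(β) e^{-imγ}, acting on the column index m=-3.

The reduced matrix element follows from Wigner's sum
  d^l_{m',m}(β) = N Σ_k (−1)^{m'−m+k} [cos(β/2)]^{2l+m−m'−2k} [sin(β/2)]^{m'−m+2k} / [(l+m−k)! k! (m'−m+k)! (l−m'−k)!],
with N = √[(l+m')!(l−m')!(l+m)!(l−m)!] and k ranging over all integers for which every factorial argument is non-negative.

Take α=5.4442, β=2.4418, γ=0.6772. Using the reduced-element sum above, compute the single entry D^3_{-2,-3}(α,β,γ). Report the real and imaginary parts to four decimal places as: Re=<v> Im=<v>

Re=-0.0102 Im=-0.0038

D^3_{-2,-3}(5.4442,2.4418,0.6772) = e^{-i·-2·5.4442}·d^3_{-2,-3}(2.4418)·e^{-i·-3·0.6772}. Compute d first:
With c≡cos(β/2)=0.342800 and s≡sin(β/2)=0.939408, N=[1·120·1·720]^{1/2}=293.938769
k∈{0} keeps every argument non-negative
  k=0: (−1)^1·293.9388/(120)·0.3428^5·0.9394^1 = -0.010893
d^3_{-2,-3}(2.4418) = -0.010893
Phases: e^{-i·(-2)·5.4442}=-0.106969-0.994262i, e^{-i·(-3)·0.6772}=-0.444668+0.895695i ⇒ D=-0.010219-0.003772i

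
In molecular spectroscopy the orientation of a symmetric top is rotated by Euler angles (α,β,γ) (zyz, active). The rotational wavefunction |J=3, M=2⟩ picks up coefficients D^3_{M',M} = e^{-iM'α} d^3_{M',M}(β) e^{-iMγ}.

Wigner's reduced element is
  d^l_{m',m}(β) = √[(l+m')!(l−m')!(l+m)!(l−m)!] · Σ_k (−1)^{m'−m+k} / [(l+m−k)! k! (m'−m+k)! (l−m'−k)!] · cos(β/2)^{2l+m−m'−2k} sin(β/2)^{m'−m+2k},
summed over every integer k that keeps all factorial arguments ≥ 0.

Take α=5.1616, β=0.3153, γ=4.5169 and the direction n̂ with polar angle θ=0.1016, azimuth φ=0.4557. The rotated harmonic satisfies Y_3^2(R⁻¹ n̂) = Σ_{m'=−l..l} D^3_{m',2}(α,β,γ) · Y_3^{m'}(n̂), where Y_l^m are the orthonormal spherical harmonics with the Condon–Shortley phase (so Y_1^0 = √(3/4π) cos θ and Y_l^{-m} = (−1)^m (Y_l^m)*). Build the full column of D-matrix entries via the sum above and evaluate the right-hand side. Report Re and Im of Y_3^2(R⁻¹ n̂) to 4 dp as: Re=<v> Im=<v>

Re=-0.0993 Im=0.0246

Need the full column D^3_{m',2} for m'=−3..3 at α=5.1616, β=0.3153, γ=4.5169.
cos(β/2)=0.987599, sin(β/2)=0.156998
d^3_{-3,2}: single k=5 term ⇒ +0.000231;  D = +0.000227+0.000039i
d^3_{-2,2}: k∈[4..5] ⇒ +0.002963 -0.000015 = +0.002948;  D = +0.000819+0.002832i
d^3_{-1,2}: k∈[3..4] ⇒ +0.023575 -0.000298 = +0.023277;  D = -0.017336+0.015533i
d^3_{0,2}: k∈[2..3] ⇒ +0.128431 -0.003246 = +0.125185;  D = -0.115739-0.047707i
d^3_{1,2}: k∈[1..2] ⇒ +0.466441 -0.023575 = +0.442866;  D = -0.025775-0.442115i
d^3_{2,2}: k∈[0..1] ⇒ +0.927863 -0.117241 = +0.810622;  D = +0.708475-0.393918i
d^3_{3,2}: single k=0 term ⇒ -0.361304;  D = -0.295282-0.208204i
Y_3^{m'}(θ=0.1016,φ=0.4557) and Σ D·Y over m':
  (+0.0002+0.0000i)·(+0.0001-0.0004i)  (+0.0008+0.0028i)·(+0.0064-0.0083i)  (-0.0173+0.0155i)·(+0.1162-0.0570i)  (-0.1157-0.0477i)·(+0.7234+0.0000i)  (-0.0258-0.4421i)·(-0.1162-0.0570i)  (+0.7085-0.3939i)·(+0.0064+0.0083i)  (-0.2953-0.2082i)·(-0.0001-0.0004i)
Y_3^2(R⁻¹ n̂) = -0.099282+0.024620i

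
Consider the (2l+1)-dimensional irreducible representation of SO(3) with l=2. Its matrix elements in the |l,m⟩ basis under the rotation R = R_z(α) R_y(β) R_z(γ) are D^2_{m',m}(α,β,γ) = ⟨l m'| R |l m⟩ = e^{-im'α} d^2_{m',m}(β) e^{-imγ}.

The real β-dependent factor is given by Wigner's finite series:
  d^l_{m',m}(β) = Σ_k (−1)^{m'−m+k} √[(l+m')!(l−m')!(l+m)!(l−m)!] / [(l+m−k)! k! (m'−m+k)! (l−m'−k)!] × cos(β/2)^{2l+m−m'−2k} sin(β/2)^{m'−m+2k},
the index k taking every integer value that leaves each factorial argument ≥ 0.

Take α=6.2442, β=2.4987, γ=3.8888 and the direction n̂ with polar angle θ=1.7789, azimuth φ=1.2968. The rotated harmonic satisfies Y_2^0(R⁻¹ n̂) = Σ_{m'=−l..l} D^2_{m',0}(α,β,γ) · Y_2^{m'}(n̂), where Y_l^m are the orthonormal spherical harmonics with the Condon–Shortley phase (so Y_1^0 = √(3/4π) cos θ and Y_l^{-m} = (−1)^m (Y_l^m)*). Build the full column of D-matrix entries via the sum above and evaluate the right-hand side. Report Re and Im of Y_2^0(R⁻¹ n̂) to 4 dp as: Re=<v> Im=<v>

Need the full column D^2_{m',0} for m'=−2..2 at α=6.2442, β=2.4987, γ=3.8888.
cos(β/2)=0.315939, sin(β/2)=0.948779
d^2_{-2,0}: single k=2 term ⇒ +0.220096;  D = +0.219428-0.017144i
d^2_{-1,0}: k∈[1..2] ⇒ +0.073291 -0.660960 = -0.587668;  D = -0.587222+0.022905i
d^2_{0,0}: k∈[0..2] ⇒ +0.009964 -0.359416 +0.810328 = +0.460876;  D = +0.460876+0.000000i
d^2_{1,0}: k∈[0..1] ⇒ -0.073291 +0.660960 = +0.587668;  D = +0.587222+0.022905i
d^2_{2,0}: single k=0 term ⇒ +0.220096;  D = +0.219428+0.017144i
Y_2^{m'}(θ=1.7789,φ=1.2968) and Σ D·Y over m':
  (+0.2194-0.0171i)·(-0.3156-0.1926i)  (-0.5872+0.0229i)·(-0.0423+0.1503i)  (+0.4609+0.0000i)·(-0.2750+0.0000i)  (+0.5872+0.0229i)·(+0.0423+0.1503i)  (+0.2194+0.0171i)·(-0.3156+0.1926i)
Y_2^0(R⁻¹ n̂) = -0.229127-0.000000i

Re=-0.2291 Im=0.0000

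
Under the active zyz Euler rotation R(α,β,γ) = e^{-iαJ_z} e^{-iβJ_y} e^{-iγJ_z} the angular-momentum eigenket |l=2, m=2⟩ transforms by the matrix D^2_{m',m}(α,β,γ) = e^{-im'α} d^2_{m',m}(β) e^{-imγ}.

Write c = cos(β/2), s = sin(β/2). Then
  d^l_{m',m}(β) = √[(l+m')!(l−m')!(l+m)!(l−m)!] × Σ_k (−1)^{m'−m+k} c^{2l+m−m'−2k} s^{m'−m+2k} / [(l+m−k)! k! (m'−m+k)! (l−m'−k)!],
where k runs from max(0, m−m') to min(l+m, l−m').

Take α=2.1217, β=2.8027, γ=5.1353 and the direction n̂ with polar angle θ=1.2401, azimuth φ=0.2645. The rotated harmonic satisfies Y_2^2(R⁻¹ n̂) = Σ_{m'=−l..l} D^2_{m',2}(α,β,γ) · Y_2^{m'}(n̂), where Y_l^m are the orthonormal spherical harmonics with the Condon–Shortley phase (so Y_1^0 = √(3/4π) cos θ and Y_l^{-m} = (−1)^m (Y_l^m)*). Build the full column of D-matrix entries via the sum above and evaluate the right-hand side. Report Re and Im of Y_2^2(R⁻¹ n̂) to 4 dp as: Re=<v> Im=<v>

Re=0.2811 Im=-0.1651

Need the full column D^2_{m',2} for m'=−2..2 at α=2.1217, β=2.8027, γ=5.1353.
cos(β/2)=0.168637, sin(β/2)=0.985678
d^2_{-2,2}: single k=4 term ⇒ +0.943932;  D = +0.913173+0.239002i
d^2_{-1,2}: single k=3 term ⇒ +0.322989;  D = -0.093880-0.309044i
d^2_{0,2}: single k=2 term ⇒ +0.067678;  D = -0.044879+0.050658i
d^2_{1,2}: single k=1 term ⇒ +0.009454;  D = +0.009311+0.001637i
d^2_{2,2}: single k=0 term ⇒ +0.000809;  D = -0.000298-0.000752i
Y_2^{m'}(θ=1.2401,φ=0.2645) and Σ D·Y over m':
  (+0.9132+0.2390i)·(+0.2983-0.1744i)  (-0.0939-0.3090i)·(+0.2290-0.0620i)  (-0.0449+0.0507i)·(-0.2156+0.0000i)  (+0.0093+0.0016i)·(-0.2290-0.0620i)  (-0.0003-0.0008i)·(+0.2983+0.1744i)
Y_2^2(R⁻¹ n̂) = +0.281115-0.165050i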